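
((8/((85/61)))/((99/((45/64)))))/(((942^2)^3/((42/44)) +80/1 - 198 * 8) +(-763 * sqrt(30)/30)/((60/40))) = 6841821 * sqrt(30)/5302480105391367123421279922451502844039888 +18460714408919360774910/331405006586960445213829995153218927752493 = 0.00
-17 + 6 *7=25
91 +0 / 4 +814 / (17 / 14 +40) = 63903 / 577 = 110.75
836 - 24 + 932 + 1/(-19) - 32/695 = 23028217/13205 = 1743.90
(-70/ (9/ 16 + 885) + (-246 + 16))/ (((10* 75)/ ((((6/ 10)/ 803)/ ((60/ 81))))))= -2933991/ 9481422500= -0.00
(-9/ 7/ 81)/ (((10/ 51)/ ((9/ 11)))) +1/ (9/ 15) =3697/ 2310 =1.60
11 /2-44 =-77 /2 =-38.50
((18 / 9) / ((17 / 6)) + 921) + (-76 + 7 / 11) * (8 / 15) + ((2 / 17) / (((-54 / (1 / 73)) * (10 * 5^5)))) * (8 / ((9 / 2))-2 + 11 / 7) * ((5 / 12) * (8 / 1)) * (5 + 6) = 38379406359568 / 43538158125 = 881.51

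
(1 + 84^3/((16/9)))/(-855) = -333397/855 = -389.94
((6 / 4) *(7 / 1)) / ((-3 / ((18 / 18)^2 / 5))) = -7 / 10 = -0.70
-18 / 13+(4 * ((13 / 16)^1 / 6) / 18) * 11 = -1.05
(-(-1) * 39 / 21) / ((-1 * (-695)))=13 / 4865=0.00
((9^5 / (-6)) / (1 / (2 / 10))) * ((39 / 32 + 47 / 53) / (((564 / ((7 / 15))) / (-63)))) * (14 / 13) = 24108781599 / 103625600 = 232.65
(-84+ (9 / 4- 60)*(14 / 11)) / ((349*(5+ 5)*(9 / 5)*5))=-7 / 1396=-0.01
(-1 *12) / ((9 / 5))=-20 / 3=-6.67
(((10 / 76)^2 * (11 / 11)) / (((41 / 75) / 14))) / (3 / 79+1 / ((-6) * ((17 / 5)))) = -52880625 / 1317289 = -40.14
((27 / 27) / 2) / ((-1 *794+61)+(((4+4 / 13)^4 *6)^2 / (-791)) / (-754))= -34750944445321 / 50447481240174218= -0.00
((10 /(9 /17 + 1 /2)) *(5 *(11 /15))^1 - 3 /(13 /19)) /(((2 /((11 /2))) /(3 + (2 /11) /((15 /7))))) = 4340243 /16380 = 264.97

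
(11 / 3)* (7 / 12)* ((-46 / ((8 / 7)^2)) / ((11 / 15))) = -39445 / 384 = -102.72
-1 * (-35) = 35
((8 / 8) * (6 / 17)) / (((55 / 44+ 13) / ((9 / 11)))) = 72 / 3553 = 0.02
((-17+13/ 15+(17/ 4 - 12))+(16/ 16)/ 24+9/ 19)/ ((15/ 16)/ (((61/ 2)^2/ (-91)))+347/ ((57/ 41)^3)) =-644118015591/ 3557068084630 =-0.18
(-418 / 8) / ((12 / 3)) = -209 / 16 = -13.06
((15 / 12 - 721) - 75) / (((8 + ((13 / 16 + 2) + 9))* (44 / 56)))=-16184 / 317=-51.05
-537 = -537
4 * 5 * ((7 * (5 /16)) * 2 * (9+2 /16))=12775 /16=798.44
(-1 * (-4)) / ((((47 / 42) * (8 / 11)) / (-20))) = -98.30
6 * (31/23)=186/23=8.09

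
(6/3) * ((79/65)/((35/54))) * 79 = 674028/2275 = 296.28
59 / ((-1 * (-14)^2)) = -59 / 196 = -0.30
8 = 8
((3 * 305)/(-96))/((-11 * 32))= 305/11264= 0.03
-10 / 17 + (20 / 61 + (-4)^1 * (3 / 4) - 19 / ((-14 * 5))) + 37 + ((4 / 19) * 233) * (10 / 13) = 1286347961 / 17929730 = 71.74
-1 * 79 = -79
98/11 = 8.91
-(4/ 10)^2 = -4/ 25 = -0.16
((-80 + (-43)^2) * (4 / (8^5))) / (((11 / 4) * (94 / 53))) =93757 / 2117632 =0.04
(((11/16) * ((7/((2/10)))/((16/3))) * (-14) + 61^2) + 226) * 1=497131/128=3883.84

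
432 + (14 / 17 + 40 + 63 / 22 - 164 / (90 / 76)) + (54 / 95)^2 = 337.52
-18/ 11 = -1.64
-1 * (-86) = 86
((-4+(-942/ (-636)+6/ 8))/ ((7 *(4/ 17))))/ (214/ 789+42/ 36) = -5029875/ 6734392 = -0.75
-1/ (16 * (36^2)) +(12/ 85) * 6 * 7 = 10450859/ 1762560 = 5.93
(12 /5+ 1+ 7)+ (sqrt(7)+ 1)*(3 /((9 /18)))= 6*sqrt(7)+ 82 /5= 32.27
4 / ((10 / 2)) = 4 / 5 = 0.80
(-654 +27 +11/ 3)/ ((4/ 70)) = -32725/ 3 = -10908.33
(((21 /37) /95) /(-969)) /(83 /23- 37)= 161 /871944960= 0.00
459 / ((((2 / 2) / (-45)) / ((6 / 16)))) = -61965 / 8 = -7745.62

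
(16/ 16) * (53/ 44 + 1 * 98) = 4365/ 44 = 99.20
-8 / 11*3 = -24 / 11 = -2.18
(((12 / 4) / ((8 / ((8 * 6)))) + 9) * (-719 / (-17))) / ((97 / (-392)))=-7609896 / 1649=-4614.86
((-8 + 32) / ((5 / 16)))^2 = 147456 / 25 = 5898.24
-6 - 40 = -46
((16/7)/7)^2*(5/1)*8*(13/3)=18.48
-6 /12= -1 /2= -0.50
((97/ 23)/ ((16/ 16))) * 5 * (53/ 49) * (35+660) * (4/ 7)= 71459900/ 7889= 9058.17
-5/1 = -5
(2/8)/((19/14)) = 7/38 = 0.18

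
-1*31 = -31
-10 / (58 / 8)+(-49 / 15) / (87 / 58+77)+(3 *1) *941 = 192699743 / 68295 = 2821.58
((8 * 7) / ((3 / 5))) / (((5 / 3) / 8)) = 448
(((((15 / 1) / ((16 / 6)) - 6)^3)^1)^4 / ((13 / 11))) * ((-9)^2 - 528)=-0.00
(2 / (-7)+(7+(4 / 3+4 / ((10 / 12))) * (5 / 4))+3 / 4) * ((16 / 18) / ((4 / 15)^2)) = 31775 / 168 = 189.14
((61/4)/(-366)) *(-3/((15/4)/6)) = 1/5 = 0.20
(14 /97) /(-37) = -14 /3589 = -0.00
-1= -1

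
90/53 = 1.70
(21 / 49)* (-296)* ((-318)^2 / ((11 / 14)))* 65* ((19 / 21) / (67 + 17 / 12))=-887205346560 / 63217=-14034284.24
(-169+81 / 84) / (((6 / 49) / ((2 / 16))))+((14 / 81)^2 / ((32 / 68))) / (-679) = -6986801773 / 40730688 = -171.54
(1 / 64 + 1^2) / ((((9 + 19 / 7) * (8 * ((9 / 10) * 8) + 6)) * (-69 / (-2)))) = 0.00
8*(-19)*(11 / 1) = -1672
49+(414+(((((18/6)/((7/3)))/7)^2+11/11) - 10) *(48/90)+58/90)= 49577792/108045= 458.86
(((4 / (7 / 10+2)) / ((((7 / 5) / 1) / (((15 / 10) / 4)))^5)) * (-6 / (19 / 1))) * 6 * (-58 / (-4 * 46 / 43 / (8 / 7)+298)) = 1578234375 / 2068746469888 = 0.00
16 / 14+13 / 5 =131 / 35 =3.74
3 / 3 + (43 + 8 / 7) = 316 / 7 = 45.14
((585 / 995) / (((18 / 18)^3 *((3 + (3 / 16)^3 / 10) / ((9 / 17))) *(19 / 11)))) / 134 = 79073280 / 176435415671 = 0.00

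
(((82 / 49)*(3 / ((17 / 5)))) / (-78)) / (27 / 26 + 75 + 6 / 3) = -410 / 1690157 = -0.00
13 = 13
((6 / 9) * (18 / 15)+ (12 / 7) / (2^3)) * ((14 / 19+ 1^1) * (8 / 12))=781 / 665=1.17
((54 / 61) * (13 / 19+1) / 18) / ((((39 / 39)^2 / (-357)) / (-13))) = 445536 / 1159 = 384.41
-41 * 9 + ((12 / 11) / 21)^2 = -2187785 / 5929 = -369.00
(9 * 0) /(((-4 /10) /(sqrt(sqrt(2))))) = 0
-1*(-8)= 8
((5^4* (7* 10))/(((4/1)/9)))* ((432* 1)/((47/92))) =3912300000/47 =83240425.53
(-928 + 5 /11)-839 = -19432 /11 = -1766.55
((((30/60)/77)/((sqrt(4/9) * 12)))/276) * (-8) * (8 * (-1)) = 1/5313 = 0.00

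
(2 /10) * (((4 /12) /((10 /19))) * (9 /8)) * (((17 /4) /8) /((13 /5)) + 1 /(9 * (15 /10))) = 59413 /1497600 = 0.04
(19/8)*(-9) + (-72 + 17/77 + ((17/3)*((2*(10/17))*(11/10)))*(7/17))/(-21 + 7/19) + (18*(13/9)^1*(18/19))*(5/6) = 18163573/7312074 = 2.48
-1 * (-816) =816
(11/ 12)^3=0.77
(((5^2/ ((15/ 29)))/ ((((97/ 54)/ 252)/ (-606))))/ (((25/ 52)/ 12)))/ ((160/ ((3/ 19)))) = -101212.51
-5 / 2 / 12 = -5 / 24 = -0.21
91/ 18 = 5.06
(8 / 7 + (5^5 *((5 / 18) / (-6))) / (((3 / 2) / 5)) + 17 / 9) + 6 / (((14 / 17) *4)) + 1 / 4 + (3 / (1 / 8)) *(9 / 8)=-255235 / 567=-450.15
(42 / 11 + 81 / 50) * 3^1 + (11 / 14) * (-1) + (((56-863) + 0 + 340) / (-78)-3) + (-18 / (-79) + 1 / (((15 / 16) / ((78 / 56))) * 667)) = 148316296267 / 7911853950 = 18.75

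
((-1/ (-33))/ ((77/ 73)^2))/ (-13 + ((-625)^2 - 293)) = 5329/ 76368644583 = 0.00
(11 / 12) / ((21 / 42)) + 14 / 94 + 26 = 7891 / 282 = 27.98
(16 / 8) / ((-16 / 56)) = -7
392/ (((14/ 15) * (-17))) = -420/ 17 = -24.71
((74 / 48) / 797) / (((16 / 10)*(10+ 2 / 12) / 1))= 185 / 1555744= 0.00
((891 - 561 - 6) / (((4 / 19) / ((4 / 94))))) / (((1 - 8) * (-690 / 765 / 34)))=2668626 / 7567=352.67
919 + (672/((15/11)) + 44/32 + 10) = 56927/40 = 1423.18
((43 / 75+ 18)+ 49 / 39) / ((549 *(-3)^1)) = -19334 / 1605825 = -0.01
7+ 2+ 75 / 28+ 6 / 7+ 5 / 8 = 737 / 56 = 13.16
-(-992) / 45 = 992 / 45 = 22.04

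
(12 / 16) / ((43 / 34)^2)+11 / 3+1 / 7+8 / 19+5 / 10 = 7671841 / 1475502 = 5.20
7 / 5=1.40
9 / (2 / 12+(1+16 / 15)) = 270 / 67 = 4.03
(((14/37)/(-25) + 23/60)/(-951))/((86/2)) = -4087/453912300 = -0.00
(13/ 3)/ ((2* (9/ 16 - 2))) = -104/ 69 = -1.51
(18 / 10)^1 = 9 / 5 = 1.80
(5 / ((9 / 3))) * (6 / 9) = 1.11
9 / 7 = 1.29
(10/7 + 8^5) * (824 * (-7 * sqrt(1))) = -189014064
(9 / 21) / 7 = 0.06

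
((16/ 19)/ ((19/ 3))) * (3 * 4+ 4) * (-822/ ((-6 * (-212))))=-1.37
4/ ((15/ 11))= 2.93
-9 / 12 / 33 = -1 / 44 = -0.02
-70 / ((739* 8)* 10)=-7 / 5912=-0.00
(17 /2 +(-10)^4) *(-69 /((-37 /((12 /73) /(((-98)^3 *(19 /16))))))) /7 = -447948 /1142254141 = -0.00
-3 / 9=-1 / 3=-0.33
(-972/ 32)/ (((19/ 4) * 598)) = -243/ 22724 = -0.01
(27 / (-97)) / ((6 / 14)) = -0.65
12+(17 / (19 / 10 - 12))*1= 1042 / 101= 10.32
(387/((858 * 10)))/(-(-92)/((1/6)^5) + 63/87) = 1247/19778224180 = 0.00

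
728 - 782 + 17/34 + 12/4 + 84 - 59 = -51/2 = -25.50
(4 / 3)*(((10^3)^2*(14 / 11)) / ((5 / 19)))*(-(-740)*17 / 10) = 267702400000 / 33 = 8112193939.39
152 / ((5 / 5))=152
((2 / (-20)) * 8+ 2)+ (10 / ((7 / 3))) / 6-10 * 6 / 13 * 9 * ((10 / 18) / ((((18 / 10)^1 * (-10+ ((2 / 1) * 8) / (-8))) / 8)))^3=550385111 / 241805655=2.28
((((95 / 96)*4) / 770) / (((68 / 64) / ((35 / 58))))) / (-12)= -95 / 390456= -0.00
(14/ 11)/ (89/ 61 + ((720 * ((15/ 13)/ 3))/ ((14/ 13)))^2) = 41846/ 2174087971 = 0.00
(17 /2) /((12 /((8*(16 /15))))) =272 /45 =6.04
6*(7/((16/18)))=47.25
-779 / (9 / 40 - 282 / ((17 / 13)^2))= 9005240 / 1903719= 4.73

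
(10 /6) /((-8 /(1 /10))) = -1 /48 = -0.02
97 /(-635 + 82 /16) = -776 /5039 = -0.15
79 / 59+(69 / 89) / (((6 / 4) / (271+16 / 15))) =11181299 / 78765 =141.96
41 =41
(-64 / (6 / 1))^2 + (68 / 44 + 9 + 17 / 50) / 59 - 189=-21914767 / 292050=-75.04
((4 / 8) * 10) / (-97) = -5 / 97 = -0.05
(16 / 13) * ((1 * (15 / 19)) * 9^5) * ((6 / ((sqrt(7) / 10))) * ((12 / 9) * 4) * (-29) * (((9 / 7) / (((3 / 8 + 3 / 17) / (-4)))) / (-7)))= -8585229533184 * sqrt(7) / 84721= -268108052.23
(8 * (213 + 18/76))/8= 8103/38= 213.24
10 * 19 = 190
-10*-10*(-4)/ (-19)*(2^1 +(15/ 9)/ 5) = 2800/ 57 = 49.12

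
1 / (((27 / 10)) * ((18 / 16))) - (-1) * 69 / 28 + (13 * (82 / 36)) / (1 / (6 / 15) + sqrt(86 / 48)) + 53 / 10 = 15.81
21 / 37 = 0.57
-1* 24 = -24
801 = 801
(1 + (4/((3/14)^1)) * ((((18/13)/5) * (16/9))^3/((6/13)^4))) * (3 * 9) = 1521319/1125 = 1352.28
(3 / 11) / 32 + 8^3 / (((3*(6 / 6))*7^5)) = 0.02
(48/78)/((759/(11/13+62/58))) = 5776/3719859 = 0.00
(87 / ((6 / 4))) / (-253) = -58 / 253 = -0.23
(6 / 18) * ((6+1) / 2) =7 / 6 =1.17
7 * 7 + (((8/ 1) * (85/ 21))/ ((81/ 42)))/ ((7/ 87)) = 48701/ 189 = 257.68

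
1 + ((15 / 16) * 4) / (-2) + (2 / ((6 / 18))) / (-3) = -23 / 8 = -2.88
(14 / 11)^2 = 196 / 121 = 1.62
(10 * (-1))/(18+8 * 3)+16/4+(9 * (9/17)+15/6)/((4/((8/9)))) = 5758/1071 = 5.38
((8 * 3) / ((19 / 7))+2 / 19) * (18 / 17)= 180 / 19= 9.47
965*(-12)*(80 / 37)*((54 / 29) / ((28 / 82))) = -1025524800 / 7511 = -136536.39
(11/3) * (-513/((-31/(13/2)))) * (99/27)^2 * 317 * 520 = 27096151940/31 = 874069417.42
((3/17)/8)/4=0.01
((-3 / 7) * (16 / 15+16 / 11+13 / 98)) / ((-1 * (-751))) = -42913 / 28335230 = -0.00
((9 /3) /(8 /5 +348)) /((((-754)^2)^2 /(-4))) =-15 /141242963265872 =-0.00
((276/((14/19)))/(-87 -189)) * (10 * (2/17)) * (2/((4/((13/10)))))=-247/238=-1.04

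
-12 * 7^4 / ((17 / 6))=-172872 / 17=-10168.94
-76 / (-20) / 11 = 19 / 55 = 0.35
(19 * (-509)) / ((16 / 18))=-87039 / 8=-10879.88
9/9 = 1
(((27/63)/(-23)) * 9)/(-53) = 27/8533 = 0.00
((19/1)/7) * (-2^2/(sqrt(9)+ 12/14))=-76/27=-2.81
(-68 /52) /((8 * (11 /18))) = -153 /572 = -0.27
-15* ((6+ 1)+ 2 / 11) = -1185 / 11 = -107.73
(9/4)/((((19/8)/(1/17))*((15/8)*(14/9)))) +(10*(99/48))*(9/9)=20.64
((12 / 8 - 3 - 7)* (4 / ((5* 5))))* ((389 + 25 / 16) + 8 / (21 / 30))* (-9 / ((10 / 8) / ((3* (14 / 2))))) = 20665557 / 250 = 82662.23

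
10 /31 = 0.32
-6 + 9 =3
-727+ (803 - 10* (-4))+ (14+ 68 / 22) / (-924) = 294709 / 2541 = 115.98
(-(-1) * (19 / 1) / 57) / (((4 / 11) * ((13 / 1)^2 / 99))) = 363 / 676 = 0.54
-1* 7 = -7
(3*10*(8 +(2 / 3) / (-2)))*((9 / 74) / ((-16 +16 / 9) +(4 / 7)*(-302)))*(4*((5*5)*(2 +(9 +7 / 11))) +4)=-209373255 / 1197394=-174.86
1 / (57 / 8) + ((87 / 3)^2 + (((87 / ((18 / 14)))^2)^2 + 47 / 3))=32266770565 / 1539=20966062.75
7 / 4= 1.75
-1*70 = -70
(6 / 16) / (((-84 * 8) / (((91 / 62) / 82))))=-13 / 1301504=-0.00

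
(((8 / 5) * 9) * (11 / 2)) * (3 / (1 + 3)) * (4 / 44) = 27 / 5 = 5.40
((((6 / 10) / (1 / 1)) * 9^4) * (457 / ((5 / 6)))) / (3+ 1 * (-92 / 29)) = -1565152794 / 125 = -12521222.35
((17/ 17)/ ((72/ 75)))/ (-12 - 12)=-25/ 576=-0.04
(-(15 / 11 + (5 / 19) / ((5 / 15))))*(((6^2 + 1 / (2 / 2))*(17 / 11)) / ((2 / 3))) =-424575 / 2299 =-184.68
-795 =-795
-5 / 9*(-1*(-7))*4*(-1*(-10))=-1400 / 9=-155.56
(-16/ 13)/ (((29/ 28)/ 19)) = -8512/ 377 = -22.58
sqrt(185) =13.60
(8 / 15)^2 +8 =1864 / 225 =8.28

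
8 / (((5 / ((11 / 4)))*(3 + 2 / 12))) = 132 / 95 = 1.39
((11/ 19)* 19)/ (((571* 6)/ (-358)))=-1.15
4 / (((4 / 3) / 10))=30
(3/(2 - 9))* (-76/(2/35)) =570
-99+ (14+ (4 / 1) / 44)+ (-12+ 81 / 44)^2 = 35425 / 1936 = 18.30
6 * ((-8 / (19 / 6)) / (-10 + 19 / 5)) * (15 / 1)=21600 / 589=36.67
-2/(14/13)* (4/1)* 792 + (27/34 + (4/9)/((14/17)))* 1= -1799921/306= -5882.09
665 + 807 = 1472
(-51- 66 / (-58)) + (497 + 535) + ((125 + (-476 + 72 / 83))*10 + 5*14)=-5895194 / 2407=-2449.19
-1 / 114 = -0.01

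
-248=-248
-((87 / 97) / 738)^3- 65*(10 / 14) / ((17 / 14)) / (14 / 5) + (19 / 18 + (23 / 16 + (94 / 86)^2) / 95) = -7141168052494363121191 / 568012636636730575920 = -12.57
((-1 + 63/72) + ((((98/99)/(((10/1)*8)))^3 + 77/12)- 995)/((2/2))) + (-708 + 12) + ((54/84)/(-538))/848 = -10440864782877126449/6197431673664000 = -1684.71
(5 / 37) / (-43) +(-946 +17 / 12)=-18034045 / 19092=-944.59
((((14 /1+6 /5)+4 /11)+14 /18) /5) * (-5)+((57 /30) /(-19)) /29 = -469261 /28710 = -16.34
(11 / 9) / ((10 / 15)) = 11 / 6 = 1.83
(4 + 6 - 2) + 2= 10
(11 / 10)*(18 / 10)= 99 / 50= 1.98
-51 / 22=-2.32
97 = 97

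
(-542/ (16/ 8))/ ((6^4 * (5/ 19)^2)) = -97831/ 32400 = -3.02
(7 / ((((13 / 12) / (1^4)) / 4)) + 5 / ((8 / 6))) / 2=1539 / 104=14.80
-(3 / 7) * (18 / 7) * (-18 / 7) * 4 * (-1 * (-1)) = 3888 / 343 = 11.34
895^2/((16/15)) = 750960.94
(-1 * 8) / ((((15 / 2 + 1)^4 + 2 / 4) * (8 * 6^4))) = -1 / 6765849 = -0.00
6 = 6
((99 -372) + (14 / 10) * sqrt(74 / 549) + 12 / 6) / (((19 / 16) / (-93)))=403248 / 19 -3472 * sqrt(4514) / 5795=21183.33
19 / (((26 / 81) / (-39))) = -4617 / 2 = -2308.50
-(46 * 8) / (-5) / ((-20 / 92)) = -8464 / 25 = -338.56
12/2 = 6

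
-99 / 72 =-11 / 8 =-1.38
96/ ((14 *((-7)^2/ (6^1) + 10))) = 288/ 763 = 0.38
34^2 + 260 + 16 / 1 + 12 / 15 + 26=7294 / 5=1458.80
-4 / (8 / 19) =-19 / 2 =-9.50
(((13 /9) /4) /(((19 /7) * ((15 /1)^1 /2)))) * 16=728 /2565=0.28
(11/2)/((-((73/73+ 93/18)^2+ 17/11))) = -2178/15671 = -0.14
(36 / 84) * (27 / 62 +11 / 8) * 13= 10.09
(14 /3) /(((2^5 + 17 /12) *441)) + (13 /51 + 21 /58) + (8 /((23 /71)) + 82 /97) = 1453687089479 /55572688458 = 26.16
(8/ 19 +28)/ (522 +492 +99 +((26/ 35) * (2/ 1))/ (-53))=1001700/ 39226697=0.03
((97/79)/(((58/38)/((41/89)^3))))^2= 16134436820088409/2608496259222472441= 0.01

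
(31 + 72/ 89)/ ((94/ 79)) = 223649/ 8366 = 26.73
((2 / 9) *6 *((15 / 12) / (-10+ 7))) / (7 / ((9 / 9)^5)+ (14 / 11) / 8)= -0.08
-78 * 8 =-624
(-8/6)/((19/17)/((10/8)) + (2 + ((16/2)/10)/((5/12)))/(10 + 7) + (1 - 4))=1700/2391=0.71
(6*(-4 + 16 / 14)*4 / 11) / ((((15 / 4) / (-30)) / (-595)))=-326400 / 11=-29672.73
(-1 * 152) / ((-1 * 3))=152 / 3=50.67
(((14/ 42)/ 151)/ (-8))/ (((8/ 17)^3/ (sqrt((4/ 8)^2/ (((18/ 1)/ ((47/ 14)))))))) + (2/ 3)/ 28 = 1/ 42 - 4913*sqrt(329)/ 155860992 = 0.02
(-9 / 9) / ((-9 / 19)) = 19 / 9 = 2.11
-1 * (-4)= 4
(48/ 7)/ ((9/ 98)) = 224/ 3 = 74.67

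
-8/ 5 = -1.60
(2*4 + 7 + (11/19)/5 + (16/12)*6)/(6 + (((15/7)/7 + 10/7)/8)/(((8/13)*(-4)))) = 27546624/7045105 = 3.91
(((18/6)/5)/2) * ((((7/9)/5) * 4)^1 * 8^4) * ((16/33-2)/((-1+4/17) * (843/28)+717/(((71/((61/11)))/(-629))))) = 3875995648/117932325543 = 0.03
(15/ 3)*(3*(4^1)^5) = 15360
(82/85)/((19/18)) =1476/1615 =0.91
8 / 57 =0.14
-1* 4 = -4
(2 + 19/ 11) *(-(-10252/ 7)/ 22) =248.13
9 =9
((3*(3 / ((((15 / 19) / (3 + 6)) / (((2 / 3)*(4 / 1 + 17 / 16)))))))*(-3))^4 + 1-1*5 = 2981326469512732481 / 2560000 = 1164580652153.41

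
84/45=28/15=1.87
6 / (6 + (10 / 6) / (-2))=36 / 31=1.16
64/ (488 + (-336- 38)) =32/ 57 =0.56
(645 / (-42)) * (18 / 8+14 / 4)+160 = 4015 / 56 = 71.70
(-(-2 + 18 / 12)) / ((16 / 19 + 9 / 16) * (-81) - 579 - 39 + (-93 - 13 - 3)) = -152 / 255595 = -0.00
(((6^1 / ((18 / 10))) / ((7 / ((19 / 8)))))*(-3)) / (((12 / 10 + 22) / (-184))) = 10925 / 406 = 26.91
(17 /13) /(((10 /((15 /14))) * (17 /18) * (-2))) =-27 /364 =-0.07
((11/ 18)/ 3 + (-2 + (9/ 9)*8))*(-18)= -335/ 3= -111.67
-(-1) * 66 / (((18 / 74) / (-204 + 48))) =-42328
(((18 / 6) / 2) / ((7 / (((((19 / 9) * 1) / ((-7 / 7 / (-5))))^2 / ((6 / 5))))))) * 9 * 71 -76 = 3184723 / 252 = 12637.79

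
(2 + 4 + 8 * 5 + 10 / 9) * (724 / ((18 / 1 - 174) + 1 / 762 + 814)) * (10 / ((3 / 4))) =3118876160 / 4512573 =691.15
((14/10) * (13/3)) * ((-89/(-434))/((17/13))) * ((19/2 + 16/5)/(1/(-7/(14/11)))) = -21012277/316200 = -66.45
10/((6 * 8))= 5/24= 0.21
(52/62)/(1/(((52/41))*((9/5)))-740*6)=-0.00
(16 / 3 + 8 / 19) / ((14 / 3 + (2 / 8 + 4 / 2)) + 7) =1312 / 3173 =0.41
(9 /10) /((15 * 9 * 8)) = 1 /1200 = 0.00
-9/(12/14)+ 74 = 127/2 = 63.50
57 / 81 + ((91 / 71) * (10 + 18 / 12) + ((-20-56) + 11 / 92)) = -10658963 / 176364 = -60.44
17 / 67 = 0.25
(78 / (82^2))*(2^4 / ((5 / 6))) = 1872 / 8405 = 0.22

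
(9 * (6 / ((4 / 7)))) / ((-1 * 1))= -189 / 2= -94.50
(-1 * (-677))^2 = 458329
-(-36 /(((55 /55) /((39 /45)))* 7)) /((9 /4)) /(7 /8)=1664 /735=2.26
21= 21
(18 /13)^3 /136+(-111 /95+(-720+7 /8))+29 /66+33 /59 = -39751507252709 /55266062280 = -719.28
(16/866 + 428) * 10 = 1853320/433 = 4280.18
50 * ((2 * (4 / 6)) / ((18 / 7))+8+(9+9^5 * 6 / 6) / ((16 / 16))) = 79739800 / 27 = 2953325.93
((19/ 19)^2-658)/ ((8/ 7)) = -4599/ 8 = -574.88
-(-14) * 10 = 140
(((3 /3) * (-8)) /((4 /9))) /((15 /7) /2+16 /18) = -2268 /247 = -9.18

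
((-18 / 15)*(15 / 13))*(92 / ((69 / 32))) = -768 / 13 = -59.08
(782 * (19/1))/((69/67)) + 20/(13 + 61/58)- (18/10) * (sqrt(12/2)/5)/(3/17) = 7055662/489- 51 * sqrt(6)/25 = 14423.76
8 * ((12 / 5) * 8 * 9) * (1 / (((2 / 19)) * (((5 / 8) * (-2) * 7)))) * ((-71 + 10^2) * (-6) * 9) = 411319296 / 175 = 2350395.98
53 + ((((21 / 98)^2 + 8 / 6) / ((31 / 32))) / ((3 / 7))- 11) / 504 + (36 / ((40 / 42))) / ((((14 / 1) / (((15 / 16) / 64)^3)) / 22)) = 6999954446418373 / 132112120283136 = 52.98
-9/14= -0.64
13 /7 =1.86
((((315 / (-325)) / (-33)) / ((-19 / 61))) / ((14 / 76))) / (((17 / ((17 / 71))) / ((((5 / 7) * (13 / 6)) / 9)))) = -61 / 49203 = -0.00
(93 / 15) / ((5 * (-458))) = -31 / 11450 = -0.00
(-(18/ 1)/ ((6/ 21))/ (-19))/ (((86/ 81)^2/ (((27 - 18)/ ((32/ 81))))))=67.01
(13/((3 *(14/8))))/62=26/651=0.04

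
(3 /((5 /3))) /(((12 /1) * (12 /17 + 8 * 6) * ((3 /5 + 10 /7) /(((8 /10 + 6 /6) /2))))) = 357 /261280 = 0.00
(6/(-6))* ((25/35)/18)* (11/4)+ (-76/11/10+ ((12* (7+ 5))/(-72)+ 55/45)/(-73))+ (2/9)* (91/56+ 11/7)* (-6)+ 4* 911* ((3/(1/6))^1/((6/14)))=309691589299/2023560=153042.95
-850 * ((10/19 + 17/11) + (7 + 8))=-3032800/209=-14511.00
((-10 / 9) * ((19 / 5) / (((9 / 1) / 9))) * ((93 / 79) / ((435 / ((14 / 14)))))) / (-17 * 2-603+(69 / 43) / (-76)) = 3849704 / 214621624575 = 0.00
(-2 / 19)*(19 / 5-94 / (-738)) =-14492 / 35055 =-0.41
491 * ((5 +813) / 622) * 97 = 19479443 / 311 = 62634.86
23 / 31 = 0.74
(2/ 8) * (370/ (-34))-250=-17185/ 68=-252.72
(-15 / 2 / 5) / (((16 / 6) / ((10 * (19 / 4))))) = -855 / 32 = -26.72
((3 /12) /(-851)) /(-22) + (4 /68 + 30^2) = 1145861305 /1273096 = 900.06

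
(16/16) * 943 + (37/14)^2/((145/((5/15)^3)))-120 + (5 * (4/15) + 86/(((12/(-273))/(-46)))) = 69692377969/767340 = 90823.34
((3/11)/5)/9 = 1/165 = 0.01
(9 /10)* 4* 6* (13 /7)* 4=5616 /35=160.46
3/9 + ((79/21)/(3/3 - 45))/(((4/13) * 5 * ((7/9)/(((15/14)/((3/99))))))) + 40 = 1244909/32928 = 37.81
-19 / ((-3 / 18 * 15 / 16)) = 608 / 5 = 121.60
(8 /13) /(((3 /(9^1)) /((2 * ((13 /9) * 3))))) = 16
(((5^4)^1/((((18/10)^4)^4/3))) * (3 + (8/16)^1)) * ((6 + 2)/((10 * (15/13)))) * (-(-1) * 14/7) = 1388549804687500/1853020188851841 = 0.75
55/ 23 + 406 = 9393/ 23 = 408.39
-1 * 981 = -981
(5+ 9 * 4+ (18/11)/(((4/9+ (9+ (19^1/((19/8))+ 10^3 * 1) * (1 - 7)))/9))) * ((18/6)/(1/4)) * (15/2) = 2205813510/597817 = 3689.78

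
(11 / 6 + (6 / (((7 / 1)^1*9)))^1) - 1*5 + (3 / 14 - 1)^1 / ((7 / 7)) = -27 / 7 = -3.86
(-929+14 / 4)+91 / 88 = -81353 / 88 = -924.47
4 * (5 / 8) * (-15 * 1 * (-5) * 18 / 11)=3375 / 11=306.82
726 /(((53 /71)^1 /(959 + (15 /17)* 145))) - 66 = 952407522 /901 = 1057056.07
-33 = -33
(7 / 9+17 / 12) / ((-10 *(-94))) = 79 / 33840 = 0.00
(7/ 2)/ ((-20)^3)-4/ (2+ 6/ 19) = -304077/ 176000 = -1.73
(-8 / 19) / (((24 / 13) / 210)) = -47.89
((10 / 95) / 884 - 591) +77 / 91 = -4956111 / 8398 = -590.15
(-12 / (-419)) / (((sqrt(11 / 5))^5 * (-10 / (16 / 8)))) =-60 * sqrt(55) / 557689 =-0.00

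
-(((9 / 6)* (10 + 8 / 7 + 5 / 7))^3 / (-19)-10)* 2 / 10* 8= 15959609 / 32585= 489.78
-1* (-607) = 607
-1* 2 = -2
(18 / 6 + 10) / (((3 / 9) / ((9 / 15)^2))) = 351 / 25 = 14.04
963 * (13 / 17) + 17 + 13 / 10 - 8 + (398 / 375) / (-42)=199925309 / 267750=746.69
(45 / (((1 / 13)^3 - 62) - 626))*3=-19773 / 100769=-0.20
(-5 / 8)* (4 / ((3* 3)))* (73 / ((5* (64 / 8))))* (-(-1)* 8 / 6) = -73 / 108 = -0.68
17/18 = 0.94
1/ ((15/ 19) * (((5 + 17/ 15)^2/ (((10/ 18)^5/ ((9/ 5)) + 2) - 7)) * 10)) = -12547505/ 749686104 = -0.02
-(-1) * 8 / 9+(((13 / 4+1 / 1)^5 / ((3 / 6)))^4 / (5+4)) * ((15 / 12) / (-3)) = -20321157033231265542241349 / 7421703487488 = -2738071800832.52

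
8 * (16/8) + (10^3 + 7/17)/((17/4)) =72652/289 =251.39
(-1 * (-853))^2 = 727609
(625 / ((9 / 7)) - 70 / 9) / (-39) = -1435 / 117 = -12.26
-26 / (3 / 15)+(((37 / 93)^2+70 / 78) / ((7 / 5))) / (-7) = -130.11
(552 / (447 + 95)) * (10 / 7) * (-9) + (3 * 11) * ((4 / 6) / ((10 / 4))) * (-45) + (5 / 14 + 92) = -1201701 / 3794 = -316.74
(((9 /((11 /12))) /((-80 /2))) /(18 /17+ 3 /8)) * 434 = -265608 /3575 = -74.30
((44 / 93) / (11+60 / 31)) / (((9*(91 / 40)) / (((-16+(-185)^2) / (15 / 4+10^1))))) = 23168 / 5213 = 4.44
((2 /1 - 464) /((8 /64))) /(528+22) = -168 /25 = -6.72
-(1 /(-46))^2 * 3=-3 /2116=-0.00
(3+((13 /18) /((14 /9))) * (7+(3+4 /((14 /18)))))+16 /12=3341 /294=11.36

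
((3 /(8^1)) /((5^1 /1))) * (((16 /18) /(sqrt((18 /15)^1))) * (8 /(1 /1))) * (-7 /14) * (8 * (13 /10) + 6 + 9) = -254 * sqrt(30) /225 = -6.18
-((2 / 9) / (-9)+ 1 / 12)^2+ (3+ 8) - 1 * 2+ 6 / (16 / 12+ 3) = 10.38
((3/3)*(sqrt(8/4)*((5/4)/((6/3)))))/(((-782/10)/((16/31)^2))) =-800*sqrt(2)/375751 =-0.00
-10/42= -5/21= -0.24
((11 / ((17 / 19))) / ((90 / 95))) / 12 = 3971 / 3672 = 1.08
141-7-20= 114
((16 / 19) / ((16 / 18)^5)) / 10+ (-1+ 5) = 1615529 / 389120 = 4.15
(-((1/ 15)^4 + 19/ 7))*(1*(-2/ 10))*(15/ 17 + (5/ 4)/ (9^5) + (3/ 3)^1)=1.02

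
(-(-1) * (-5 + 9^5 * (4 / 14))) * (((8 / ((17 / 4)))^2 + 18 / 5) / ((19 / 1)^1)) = 1218646286 / 192185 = 6341.01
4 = 4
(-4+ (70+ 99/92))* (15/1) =92565/92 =1006.14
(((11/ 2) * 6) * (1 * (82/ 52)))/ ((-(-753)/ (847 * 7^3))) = 131024971/ 6526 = 20077.38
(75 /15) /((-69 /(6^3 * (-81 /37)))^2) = 170061120 /724201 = 234.83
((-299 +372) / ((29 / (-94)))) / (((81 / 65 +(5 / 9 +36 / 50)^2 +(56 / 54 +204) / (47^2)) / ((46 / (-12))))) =305.81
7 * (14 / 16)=49 / 8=6.12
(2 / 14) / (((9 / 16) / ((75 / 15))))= 80 / 63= 1.27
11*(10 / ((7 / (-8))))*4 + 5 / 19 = -66845 / 133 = -502.59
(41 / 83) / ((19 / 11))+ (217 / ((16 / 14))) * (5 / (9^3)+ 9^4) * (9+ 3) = 5728718733074 / 383211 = 14949254.41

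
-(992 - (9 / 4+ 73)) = -3667 / 4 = -916.75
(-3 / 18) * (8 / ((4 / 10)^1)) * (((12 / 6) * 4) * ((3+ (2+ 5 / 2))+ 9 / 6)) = -240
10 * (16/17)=160/17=9.41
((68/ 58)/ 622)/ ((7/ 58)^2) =1972/ 15239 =0.13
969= 969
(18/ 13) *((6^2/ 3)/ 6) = 36/ 13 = 2.77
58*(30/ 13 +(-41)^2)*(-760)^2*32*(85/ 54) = 997013288704000/ 351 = 2840493700011.40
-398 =-398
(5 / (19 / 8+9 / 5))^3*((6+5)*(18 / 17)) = 1584000000 / 79176871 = 20.01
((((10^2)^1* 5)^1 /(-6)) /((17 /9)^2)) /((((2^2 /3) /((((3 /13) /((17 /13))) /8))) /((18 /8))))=-273375 /314432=-0.87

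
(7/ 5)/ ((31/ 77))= 539/ 155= 3.48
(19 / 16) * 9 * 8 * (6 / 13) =513 / 13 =39.46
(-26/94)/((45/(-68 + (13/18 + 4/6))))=15587/38070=0.41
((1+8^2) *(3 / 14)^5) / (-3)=-5265 / 537824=-0.01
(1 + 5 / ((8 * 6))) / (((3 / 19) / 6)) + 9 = 1223 / 24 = 50.96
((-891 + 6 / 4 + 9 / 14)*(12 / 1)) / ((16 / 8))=-37332 / 7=-5333.14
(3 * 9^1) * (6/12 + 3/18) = 18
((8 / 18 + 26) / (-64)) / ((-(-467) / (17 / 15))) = -2023 / 2017440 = -0.00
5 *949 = 4745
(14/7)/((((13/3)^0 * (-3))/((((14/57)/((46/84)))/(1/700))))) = -274400/1311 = -209.31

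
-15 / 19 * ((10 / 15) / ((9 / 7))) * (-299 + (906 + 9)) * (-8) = 344960 / 171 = 2017.31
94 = 94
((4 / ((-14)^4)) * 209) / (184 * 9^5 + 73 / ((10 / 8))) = 0.00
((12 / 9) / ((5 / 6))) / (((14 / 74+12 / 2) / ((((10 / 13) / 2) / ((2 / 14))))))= 2072 / 2977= 0.70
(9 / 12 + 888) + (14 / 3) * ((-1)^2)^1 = 10721 / 12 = 893.42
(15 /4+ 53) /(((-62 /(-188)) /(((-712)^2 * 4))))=10817171072 /31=348941002.32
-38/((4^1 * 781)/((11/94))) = -19/13348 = -0.00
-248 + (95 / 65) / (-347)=-1118747 / 4511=-248.00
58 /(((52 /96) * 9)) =464 /39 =11.90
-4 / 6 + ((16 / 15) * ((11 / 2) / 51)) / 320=-20389 / 30600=-0.67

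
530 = 530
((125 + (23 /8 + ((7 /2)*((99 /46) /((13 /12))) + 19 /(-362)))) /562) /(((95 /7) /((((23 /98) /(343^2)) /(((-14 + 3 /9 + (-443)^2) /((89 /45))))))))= 21197041 /59663915037900438720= 0.00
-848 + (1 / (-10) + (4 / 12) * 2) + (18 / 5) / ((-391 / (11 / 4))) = -994069 / 1173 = -847.46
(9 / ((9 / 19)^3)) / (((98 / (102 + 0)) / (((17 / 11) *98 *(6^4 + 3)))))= 1716629366 / 99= 17339690.57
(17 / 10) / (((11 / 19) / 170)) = 5491 / 11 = 499.18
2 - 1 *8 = -6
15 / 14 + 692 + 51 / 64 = 693.87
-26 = -26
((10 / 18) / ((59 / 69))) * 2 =230 / 177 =1.30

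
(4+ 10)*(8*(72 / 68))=2016 / 17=118.59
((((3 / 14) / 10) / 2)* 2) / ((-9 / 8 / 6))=-4 / 35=-0.11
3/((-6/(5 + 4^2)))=-21/2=-10.50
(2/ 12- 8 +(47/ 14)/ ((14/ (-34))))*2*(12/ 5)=-3760/ 49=-76.73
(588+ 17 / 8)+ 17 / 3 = 14299 / 24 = 595.79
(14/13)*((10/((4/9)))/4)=315/52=6.06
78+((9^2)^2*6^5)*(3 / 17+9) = 7958861742 / 17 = 468168337.76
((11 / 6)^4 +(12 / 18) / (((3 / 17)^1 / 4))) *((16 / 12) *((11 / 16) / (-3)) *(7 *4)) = -2635325 / 11664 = -225.94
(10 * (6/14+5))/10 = 38/7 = 5.43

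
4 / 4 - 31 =-30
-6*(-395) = 2370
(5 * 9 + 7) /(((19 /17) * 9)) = 884 /171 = 5.17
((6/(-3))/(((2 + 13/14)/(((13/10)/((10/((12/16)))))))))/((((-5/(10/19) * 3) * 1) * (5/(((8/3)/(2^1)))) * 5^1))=182/1460625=0.00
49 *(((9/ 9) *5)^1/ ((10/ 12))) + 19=313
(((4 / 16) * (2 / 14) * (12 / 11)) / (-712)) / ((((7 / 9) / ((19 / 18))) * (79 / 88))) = -57 / 689038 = -0.00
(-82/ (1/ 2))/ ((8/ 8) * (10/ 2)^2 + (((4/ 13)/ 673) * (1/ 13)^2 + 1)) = -121243642/ 19221555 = -6.31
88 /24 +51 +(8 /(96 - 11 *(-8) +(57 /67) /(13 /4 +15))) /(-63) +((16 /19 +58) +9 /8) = 247035640655 /2155011768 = 114.63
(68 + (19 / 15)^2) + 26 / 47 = 741917 / 10575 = 70.16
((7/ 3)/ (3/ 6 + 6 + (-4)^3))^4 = 38416/ 14166950625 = 0.00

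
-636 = -636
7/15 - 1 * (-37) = 562/15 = 37.47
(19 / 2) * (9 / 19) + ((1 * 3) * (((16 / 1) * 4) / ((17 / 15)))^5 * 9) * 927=40815926496473578713 / 2839714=14373252551656.11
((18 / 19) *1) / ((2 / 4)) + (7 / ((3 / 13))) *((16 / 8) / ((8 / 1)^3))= 29377 / 14592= 2.01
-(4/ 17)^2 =-16/ 289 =-0.06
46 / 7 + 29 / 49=351 / 49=7.16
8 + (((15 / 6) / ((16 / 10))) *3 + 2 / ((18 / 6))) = 13.35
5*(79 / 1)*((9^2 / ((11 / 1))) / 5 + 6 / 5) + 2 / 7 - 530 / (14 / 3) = 72568 / 77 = 942.44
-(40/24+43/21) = -26/7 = -3.71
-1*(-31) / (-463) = -31 / 463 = -0.07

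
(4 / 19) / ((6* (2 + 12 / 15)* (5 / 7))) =1 / 57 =0.02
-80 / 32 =-5 / 2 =-2.50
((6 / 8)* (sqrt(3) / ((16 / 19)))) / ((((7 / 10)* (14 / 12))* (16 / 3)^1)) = 2565* sqrt(3) / 12544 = 0.35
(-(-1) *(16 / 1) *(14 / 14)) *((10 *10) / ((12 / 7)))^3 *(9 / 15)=17150000 / 9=1905555.56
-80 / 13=-6.15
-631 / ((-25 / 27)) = 17037 / 25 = 681.48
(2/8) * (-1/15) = -1/60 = -0.02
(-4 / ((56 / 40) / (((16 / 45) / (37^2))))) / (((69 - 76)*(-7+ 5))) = -0.00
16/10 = 8/5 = 1.60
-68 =-68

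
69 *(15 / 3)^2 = 1725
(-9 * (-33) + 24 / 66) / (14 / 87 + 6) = 284577 / 5896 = 48.27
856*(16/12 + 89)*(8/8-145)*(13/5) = -144753024/5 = -28950604.80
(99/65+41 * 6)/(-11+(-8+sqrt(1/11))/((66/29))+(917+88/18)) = 96855651288/355054864031 - 277149114 * sqrt(11)/23078566162015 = 0.27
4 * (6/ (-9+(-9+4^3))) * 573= 6876/ 23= 298.96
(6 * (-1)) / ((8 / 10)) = -15 / 2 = -7.50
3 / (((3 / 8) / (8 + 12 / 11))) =72.73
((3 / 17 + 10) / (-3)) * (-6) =346 / 17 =20.35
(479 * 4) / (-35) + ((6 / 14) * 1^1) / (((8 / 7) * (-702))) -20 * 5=-10138787 / 65520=-154.74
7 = 7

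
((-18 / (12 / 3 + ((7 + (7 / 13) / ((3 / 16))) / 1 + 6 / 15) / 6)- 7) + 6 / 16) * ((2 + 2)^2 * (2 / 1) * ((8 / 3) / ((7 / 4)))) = -66902912 / 140343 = -476.71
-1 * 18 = -18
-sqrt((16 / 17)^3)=-64 * sqrt(17) / 289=-0.91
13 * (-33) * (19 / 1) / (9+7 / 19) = -154869 / 178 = -870.05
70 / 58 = 35 / 29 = 1.21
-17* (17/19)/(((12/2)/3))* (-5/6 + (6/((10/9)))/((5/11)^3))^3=-2773040753376879697/2003906250000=-1383817.61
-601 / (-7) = 601 / 7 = 85.86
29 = 29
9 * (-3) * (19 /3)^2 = -1083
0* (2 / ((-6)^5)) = 0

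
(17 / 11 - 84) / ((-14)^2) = -0.42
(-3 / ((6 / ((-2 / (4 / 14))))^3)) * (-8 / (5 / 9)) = -343 / 5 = -68.60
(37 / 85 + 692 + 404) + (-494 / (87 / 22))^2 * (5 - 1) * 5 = 201498228893 / 643365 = 313194.27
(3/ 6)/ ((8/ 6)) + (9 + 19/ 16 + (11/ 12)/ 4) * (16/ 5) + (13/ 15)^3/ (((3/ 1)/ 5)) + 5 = 644651/ 16200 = 39.79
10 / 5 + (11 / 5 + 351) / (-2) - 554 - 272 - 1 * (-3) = -4988 / 5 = -997.60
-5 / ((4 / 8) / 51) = -510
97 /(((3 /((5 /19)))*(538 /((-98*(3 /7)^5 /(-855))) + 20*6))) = 873 /33320699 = 0.00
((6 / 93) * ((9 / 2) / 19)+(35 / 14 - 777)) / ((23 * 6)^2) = -0.04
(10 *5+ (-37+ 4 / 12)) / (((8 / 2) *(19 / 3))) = 10 / 19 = 0.53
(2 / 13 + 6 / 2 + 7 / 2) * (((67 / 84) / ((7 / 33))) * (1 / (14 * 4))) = 127501 / 285376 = 0.45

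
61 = 61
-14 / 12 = -7 / 6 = -1.17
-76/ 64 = -19/ 16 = -1.19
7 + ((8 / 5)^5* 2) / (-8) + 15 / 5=23058 / 3125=7.38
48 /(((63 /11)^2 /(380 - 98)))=181984 /441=412.66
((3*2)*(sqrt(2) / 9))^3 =0.84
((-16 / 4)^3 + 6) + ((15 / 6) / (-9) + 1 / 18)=-524 / 9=-58.22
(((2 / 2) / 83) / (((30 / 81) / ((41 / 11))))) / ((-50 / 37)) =-0.09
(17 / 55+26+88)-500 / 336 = 521233 / 4620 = 112.82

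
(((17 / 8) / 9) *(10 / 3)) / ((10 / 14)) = 1.10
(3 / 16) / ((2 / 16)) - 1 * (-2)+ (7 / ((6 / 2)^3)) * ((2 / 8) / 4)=3.52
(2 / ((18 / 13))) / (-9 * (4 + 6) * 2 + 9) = -13 / 1539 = -0.01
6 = 6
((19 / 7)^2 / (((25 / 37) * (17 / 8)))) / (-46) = -0.11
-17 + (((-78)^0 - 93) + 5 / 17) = -1848 / 17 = -108.71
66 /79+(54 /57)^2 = 49422 /28519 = 1.73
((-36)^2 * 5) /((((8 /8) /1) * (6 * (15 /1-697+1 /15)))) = -16200 /10229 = -1.58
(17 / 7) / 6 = 17 / 42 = 0.40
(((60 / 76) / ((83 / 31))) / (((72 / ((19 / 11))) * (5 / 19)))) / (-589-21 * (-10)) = -589 / 8304648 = -0.00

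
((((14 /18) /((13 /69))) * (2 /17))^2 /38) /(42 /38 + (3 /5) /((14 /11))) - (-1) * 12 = 12.00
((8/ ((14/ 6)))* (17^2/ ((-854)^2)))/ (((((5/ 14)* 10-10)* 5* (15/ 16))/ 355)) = -656608/ 41024025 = -0.02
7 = 7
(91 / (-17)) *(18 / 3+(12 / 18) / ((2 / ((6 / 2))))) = -637 / 17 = -37.47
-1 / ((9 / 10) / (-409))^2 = -16728100 / 81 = -206519.75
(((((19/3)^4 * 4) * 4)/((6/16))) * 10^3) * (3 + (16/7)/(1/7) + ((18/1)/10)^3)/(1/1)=414224777216/243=1704628712.82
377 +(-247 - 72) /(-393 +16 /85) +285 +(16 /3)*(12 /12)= 66926123 /100167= 668.15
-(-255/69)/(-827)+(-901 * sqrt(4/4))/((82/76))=-651244483/779861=-835.08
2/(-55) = -2/55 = -0.04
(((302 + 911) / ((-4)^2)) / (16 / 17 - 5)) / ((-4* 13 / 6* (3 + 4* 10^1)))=20621 / 411424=0.05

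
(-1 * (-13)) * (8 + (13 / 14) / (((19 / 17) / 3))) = 36283 / 266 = 136.40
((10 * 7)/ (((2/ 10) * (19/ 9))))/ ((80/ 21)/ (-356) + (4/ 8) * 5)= 2354940/ 35359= 66.60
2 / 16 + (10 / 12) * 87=581 / 8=72.62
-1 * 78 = -78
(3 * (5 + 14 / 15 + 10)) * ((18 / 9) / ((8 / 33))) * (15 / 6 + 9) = 181401 / 40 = 4535.02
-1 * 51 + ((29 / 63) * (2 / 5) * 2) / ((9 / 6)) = -47963 / 945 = -50.75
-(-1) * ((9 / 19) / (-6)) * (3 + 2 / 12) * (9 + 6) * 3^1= -45 / 4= -11.25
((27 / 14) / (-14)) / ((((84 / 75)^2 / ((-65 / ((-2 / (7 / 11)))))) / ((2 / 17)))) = -1096875 / 4105024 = -0.27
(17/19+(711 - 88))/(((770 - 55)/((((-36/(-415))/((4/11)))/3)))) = 35562/512525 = 0.07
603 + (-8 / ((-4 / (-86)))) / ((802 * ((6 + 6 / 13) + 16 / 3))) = 55613013 / 92230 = 602.98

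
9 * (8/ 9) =8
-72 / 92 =-18 / 23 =-0.78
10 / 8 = 5 / 4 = 1.25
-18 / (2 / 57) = -513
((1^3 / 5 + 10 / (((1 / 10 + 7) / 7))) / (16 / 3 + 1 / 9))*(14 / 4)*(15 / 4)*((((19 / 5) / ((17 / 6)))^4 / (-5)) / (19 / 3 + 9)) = -1.02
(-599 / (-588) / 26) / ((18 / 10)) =2995 / 137592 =0.02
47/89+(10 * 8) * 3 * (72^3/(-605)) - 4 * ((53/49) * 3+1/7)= -78138129297/527681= -148078.35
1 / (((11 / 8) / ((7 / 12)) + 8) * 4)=7 / 290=0.02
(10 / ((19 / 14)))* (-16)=-2240 / 19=-117.89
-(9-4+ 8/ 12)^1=-17/ 3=-5.67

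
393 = 393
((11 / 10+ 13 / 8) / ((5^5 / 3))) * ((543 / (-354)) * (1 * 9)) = -532683 / 14750000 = -0.04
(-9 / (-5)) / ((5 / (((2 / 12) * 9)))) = 27 / 50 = 0.54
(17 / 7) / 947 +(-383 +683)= 1988717 / 6629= 300.00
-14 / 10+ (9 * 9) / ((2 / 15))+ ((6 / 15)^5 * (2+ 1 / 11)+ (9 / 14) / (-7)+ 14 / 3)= 3085924442 / 5053125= 610.70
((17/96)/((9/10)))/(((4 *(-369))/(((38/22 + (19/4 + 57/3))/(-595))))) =1121/196390656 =0.00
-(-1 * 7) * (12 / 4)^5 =1701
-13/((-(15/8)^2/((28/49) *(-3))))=-3328/525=-6.34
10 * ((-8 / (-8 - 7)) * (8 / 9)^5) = 524288 / 177147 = 2.96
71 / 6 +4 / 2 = 83 / 6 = 13.83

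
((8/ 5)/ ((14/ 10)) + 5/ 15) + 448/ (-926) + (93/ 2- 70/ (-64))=15116897/ 311136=48.59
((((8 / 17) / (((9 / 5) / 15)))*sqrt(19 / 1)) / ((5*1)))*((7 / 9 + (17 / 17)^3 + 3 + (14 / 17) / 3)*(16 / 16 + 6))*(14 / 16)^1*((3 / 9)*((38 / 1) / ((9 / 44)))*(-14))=-4433124080*sqrt(19) / 210681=-91719.42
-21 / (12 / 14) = -49 / 2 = -24.50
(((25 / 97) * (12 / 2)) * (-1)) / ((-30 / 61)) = 305 / 97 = 3.14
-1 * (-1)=1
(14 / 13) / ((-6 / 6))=-14 / 13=-1.08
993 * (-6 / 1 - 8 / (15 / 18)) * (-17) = 1316718 / 5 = 263343.60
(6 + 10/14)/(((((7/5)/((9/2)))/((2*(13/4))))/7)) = 27495/28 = 981.96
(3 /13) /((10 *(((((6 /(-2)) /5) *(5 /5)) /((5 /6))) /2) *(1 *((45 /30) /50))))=-2.14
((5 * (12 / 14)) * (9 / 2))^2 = 18225 / 49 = 371.94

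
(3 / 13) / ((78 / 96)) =48 / 169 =0.28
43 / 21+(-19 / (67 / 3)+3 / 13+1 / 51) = 150006 / 103649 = 1.45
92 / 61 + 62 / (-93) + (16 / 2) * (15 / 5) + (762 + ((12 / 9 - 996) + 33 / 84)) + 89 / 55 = -58002529 / 281820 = -205.81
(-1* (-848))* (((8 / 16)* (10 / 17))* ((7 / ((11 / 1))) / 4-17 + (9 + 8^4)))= 1019634.97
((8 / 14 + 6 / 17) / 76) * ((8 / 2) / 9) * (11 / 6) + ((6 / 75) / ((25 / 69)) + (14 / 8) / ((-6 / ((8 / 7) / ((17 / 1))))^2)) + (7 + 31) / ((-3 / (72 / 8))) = -73793391863 / 648624375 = -113.77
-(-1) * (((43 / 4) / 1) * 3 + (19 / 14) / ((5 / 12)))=4971 / 140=35.51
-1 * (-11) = 11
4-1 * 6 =-2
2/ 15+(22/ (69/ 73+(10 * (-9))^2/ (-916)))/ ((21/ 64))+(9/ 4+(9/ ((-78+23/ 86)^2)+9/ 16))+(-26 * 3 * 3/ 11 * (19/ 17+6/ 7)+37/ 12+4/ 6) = -289959476755781993/ 6619856370850800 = -43.80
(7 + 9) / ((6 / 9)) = 24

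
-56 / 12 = -14 / 3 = -4.67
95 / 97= 0.98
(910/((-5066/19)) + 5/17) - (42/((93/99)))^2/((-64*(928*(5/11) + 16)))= -81660038359/26795816704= -3.05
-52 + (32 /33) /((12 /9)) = -564 /11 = -51.27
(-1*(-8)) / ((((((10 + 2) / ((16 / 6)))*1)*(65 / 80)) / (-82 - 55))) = -35072 / 117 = -299.76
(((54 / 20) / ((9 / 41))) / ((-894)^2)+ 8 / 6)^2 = 1402014660489 / 788615041600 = 1.78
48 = 48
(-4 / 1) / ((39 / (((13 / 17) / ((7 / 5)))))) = -20 / 357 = -0.06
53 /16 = 3.31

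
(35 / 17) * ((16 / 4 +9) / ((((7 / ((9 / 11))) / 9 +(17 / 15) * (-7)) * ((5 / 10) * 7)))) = -26325 / 24038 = -1.10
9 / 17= 0.53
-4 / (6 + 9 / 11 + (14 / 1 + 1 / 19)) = -418 / 2181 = -0.19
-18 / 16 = -9 / 8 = -1.12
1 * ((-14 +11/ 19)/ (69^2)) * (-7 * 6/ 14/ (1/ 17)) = 1445/ 10051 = 0.14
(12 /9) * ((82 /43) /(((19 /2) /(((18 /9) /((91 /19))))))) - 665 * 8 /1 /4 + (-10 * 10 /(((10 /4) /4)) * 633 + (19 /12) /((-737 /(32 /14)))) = -887744163770 /8651643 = -102609.89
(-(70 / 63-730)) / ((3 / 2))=13120 / 27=485.93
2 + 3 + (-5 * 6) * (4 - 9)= 155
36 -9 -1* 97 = -70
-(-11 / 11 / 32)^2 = -1 / 1024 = -0.00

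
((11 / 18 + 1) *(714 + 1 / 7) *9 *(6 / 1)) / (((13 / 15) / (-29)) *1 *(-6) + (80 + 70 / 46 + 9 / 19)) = 27558262245 / 36449014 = 756.08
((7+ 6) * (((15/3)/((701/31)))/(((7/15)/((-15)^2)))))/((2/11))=74806875/9814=7622.47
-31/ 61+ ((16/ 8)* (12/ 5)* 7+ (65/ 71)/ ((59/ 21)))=42695902/ 1277645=33.42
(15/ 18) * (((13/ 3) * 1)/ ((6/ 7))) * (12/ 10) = 91/ 18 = 5.06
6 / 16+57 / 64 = 81 / 64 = 1.27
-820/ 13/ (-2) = 31.54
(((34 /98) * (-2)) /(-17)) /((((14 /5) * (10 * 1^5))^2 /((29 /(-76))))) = -29 /1459808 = -0.00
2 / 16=1 / 8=0.12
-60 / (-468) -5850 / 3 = -1949.87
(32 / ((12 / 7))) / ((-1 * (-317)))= 56 / 951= 0.06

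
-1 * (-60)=60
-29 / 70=-0.41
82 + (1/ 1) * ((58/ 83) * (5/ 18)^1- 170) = -65591/ 747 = -87.81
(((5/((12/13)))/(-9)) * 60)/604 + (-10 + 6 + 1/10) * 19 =-2015663/27180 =-74.16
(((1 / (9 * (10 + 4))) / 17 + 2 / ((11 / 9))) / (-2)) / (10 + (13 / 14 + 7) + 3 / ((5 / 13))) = -192835 / 6062166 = -0.03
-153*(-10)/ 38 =765/ 19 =40.26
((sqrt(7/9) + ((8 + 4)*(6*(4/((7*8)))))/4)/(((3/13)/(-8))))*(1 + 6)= -312 -728*sqrt(7)/9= -526.01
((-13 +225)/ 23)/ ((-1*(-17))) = 212/ 391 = 0.54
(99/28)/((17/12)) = 297/119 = 2.50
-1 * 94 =-94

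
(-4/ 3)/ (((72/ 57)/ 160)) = -1520/ 9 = -168.89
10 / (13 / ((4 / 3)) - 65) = -0.18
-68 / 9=-7.56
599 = 599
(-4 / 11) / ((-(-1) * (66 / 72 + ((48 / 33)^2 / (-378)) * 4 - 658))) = 33264 / 60109403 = 0.00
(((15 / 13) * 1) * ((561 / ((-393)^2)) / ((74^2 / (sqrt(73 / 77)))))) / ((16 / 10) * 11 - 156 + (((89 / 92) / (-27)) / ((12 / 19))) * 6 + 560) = 527850 * sqrt(5621) / 22371178164735491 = 0.00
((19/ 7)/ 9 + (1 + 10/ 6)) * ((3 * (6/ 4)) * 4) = 374/ 7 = 53.43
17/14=1.21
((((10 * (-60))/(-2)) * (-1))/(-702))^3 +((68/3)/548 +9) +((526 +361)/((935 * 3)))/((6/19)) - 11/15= 3851829291019/410317234470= 9.39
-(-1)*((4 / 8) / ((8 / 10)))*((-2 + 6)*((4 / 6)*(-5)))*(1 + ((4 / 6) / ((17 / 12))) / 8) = -8.82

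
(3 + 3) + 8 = 14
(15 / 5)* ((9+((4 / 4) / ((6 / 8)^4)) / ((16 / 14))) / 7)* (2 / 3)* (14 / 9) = 3812 / 729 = 5.23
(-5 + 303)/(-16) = -149/8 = -18.62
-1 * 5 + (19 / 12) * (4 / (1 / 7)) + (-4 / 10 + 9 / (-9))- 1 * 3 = 524 / 15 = 34.93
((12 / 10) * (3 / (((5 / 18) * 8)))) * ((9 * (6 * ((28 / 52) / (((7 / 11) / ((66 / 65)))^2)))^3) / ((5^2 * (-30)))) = -1921408721225838675072 / 177604652584912109375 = -10.82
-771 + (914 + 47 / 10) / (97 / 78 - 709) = -213173568 / 276025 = -772.30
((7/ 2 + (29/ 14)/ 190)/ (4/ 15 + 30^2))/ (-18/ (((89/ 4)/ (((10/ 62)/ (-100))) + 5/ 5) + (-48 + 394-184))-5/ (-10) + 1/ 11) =21881277/ 3322883704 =0.01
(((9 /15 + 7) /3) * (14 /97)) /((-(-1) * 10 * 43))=266 /312825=0.00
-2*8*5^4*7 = -70000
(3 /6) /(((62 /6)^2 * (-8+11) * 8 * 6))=1 /30752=0.00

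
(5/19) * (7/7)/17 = 5/323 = 0.02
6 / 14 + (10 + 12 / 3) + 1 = 108 / 7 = 15.43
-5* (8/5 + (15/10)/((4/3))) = -109/8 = -13.62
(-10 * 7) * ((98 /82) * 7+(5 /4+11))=-118335 /82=-1443.11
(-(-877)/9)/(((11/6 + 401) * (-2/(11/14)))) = -9647/101514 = -0.10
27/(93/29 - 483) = -87/1546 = -0.06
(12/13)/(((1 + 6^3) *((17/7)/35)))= 420/6851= 0.06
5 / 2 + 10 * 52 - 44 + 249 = 1455 / 2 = 727.50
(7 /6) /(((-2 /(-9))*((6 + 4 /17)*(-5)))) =-357 /2120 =-0.17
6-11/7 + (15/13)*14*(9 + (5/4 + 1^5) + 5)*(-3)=-10963/14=-783.07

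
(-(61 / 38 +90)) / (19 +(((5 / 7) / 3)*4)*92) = -73101 / 85082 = -0.86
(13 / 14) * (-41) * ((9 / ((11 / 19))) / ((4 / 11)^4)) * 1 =-121311333 / 3584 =-33848.03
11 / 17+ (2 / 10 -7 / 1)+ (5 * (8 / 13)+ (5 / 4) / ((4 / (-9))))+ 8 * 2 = 178771 / 17680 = 10.11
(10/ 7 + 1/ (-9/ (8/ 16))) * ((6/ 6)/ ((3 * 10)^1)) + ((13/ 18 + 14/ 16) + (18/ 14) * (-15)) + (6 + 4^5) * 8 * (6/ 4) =93308221/ 7560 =12342.36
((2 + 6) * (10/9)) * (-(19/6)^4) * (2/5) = -260642/729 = -357.53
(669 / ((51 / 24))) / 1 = 5352 / 17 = 314.82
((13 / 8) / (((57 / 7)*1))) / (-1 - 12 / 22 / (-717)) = -0.20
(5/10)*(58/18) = 29/18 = 1.61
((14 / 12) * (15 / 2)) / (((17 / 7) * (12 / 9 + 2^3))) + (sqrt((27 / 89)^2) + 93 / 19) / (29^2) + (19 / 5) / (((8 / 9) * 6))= 1068309057 / 967049080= 1.10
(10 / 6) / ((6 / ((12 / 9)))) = 10 / 27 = 0.37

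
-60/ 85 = -12/ 17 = -0.71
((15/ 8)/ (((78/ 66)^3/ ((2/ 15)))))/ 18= 1331/ 158184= 0.01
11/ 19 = 0.58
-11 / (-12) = 11 / 12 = 0.92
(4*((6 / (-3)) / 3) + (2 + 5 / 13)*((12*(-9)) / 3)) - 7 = -3725 / 39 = -95.51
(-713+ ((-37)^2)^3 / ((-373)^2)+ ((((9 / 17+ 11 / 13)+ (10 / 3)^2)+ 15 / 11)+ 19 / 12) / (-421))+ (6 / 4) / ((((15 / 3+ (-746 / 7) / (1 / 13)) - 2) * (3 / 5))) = 879417905865369795631 / 49605286251966588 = 17728.31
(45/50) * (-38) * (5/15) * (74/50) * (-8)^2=-134976/125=-1079.81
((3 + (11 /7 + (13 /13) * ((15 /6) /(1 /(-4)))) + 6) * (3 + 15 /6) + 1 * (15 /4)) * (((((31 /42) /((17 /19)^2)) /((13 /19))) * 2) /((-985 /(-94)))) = 1928757659 /1087989630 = 1.77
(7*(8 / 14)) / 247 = 4 / 247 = 0.02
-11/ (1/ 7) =-77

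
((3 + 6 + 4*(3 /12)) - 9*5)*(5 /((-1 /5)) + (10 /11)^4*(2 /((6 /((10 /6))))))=113547875 /131769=861.72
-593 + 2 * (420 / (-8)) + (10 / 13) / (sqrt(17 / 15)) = -697.28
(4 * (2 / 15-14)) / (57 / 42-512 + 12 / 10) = 11648 / 106983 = 0.11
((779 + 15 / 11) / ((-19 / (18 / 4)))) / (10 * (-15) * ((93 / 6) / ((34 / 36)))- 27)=72964 / 982509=0.07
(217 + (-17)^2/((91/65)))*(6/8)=2223/7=317.57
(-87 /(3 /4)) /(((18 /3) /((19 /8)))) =-551 /12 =-45.92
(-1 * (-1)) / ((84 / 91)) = 13 / 12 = 1.08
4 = 4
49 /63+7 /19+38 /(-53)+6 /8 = 42749 /36252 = 1.18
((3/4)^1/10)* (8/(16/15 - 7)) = -9/89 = -0.10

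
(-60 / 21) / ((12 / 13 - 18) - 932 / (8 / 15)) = 520 / 321153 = 0.00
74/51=1.45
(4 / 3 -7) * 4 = -68 / 3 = -22.67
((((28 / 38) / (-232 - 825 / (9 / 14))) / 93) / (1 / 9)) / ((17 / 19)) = -0.00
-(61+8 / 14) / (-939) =431 / 6573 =0.07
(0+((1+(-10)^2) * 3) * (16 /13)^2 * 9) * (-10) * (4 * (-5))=139622400 /169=826168.05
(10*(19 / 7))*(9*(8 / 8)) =1710 / 7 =244.29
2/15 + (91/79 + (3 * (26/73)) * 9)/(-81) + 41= 95761948/2335635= 41.00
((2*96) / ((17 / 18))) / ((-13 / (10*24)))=-829440 / 221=-3753.12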